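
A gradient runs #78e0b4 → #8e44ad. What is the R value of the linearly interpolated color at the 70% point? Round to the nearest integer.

R₁ = 120 (from #78e0b4), R₂ = 142 (from #8e44ad).
R = 120 + 0.7 × (142 − 120) = 135.4 → 135

135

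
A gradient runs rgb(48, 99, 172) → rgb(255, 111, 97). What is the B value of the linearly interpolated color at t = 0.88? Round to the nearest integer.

106

B = 172 + 0.88 × (97 − 172) = 106 → 106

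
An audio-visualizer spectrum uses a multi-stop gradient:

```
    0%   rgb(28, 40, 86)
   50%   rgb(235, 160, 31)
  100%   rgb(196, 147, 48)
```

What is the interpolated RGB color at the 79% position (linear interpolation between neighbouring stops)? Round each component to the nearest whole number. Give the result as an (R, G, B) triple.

(212, 152, 41)

79% lies between the 50% and 100% stops, so the local fraction is t = (79 − 50)/(100 − 50) = 29/50 ≈ 0.58.
R = 235 + 0.58 × (196 − 235) = 212.38 → 212
G = 160 + 0.58 × (147 − 160) = 152.46 → 152
B = 31 + 0.58 × (48 − 31) = 40.86 → 41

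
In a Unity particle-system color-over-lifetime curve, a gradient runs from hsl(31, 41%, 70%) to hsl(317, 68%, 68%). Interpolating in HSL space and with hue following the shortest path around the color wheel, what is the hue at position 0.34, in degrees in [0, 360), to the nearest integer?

Hue: 317 − 31 = 286°, but |286| > 180 so the shorter arc goes the other way: Δh = 286 − 360 = -74°.
H = 31 + 0.34 × (-74) = 5.84 → 6°

6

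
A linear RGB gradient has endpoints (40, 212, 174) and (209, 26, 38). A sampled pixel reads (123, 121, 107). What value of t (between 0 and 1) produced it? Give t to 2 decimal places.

0.49

Invert the lerp on the G channel (largest span, 186): t = (121 − 212) / (26 − 212) = -91/-186 = 0.48925.
Check on R: (123 − 40)/(209 − 40) = 0.4911 ✓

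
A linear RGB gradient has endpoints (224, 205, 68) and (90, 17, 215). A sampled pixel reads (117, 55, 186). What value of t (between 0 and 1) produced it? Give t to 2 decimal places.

Invert the lerp on the G channel (largest span, 188): t = (55 − 205) / (17 − 205) = -150/-188 = 0.79787.
Check on R: (117 − 224)/(90 − 224) = 0.7985 ✓

0.80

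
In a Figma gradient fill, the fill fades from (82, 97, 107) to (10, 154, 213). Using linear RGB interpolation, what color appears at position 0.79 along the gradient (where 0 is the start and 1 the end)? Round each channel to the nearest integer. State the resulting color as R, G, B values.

R = 82 + 0.79 × (10 − 82) = 82 + 0.79 × -72 = 25.12 → 25
G = 97 + 0.79 × (154 − 97) = 97 + 0.79 × 57 = 142.03 → 142
B = 107 + 0.79 × (213 − 107) = 107 + 0.79 × 106 = 190.74 → 191

(25, 142, 191)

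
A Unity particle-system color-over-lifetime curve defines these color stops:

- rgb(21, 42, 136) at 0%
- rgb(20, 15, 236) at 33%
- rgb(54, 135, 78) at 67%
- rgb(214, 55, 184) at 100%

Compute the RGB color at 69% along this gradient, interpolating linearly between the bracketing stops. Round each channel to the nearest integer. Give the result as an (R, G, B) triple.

69% lies between the 67% and 100% stops, so the local fraction is t = (69 − 67)/(100 − 67) = 2/33 ≈ 0.0606.
R = 54 + 0.0606 × (214 − 54) = 63.696 → 64
G = 135 + 0.0606 × (55 − 135) = 130.152 → 130
B = 78 + 0.0606 × (184 − 78) = 84.424 → 84

(64, 130, 84)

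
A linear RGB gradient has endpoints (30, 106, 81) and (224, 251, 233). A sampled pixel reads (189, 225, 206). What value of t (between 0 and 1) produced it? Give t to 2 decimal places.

0.82

Invert the lerp on the R channel (largest span, 194): t = (189 − 30) / (224 − 30) = 159/194 = 0.81959.
Check on G: (225 − 106)/(251 − 106) = 0.8207 ✓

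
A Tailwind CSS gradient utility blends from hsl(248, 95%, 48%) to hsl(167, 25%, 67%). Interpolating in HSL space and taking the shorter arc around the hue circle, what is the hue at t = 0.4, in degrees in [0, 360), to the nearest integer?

216

Hue arc: Δh = 167 − 248 = -81° (|Δh| ≤ 180, already the shorter path).
H = 248 + 0.4 × (-81) = 215.6 → 216°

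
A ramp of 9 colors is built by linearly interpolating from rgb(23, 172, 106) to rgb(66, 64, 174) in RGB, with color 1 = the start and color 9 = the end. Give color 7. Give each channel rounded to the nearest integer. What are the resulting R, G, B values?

With 9 swatches and endpoints inclusive, swatch 7 sits at t = (7 − 1)/(9 − 1) = 6/8 ≈ 0.75.
R = 23 + 0.75 × (66 − 23) = 55.25 → 55
G = 172 + 0.75 × (64 − 172) = 91 → 91
B = 106 + 0.75 × (174 − 106) = 157 → 157

(55, 91, 157)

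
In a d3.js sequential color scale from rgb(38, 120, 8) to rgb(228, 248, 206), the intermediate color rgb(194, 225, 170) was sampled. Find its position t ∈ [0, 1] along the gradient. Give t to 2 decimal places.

Invert the lerp on the B channel (largest span, 198): t = (170 − 8) / (206 − 8) = 162/198 = 0.81818.
Check on R: (194 − 38)/(228 − 38) = 0.8211 ✓

0.82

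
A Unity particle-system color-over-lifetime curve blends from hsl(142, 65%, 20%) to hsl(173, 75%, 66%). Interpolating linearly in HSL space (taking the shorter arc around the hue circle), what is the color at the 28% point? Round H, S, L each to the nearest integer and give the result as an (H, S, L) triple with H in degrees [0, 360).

Hue arc: Δh = 173 − 142 = 31° (|Δh| ≤ 180, already the shorter path).
H = 142 + 0.28 × (31) = 150.68 → 151°
S = 65 + 0.28 × (75 − 65) = 67.8 → 68%
L = 20 + 0.28 × (66 − 20) = 32.88 → 33%

(151, 68, 33)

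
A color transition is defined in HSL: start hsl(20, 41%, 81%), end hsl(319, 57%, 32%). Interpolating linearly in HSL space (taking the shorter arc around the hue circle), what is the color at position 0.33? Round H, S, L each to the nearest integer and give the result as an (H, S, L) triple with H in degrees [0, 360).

Hue: 319 − 20 = 299°, but |299| > 180 so the shorter arc goes the other way: Δh = 299 − 360 = -61°.
H = 20 + 0.33 × (-61) = -0.13 → 0°
S = 41 + 0.33 × (57 − 41) = 46.28 → 46%
L = 81 + 0.33 × (32 − 81) = 64.83 → 65%

(0, 46, 65)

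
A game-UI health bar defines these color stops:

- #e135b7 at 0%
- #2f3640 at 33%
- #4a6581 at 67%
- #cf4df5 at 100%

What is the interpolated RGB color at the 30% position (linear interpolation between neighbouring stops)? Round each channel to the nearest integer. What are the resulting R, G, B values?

30% lies between the 0% and 33% stops, so the local fraction is t = (30 − 0)/(33 − 0) = 30/33 ≈ 0.9091.
#e135b7 → (225, 53, 183); #2f3640 → (47, 54, 64).
R = 225 + 0.9091 × (47 − 225) = 63.18 → 63
G = 53 + 0.9091 × (54 − 53) = 53.909 → 54
B = 183 + 0.9091 × (64 − 183) = 74.817 → 75

(63, 54, 75)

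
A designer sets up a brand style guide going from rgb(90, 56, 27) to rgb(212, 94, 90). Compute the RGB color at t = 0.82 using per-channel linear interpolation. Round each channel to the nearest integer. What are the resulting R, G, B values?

R = 90 + 0.82 × (212 − 90) = 90 + 0.82 × 122 = 190.04 → 190
G = 56 + 0.82 × (94 − 56) = 56 + 0.82 × 38 = 87.16 → 87
B = 27 + 0.82 × (90 − 27) = 27 + 0.82 × 63 = 78.66 → 79
So the blended color is (190, 87, 79), about #be574f.

(190, 87, 79)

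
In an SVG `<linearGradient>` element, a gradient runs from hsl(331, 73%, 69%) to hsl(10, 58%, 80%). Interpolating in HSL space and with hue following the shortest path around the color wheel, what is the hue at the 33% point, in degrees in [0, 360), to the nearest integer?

344

Hue: 10 − 331 = -321°, but |-321| > 180 so the shorter arc goes the other way: Δh = -321 + 360 = 39°.
H = 331 + 0.33 × (39) = 343.87 → 344°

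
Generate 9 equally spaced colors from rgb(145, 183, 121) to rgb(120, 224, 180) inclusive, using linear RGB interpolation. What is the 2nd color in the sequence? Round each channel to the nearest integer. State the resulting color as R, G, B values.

With 9 swatches and endpoints inclusive, swatch 2 sits at t = (2 − 1)/(9 − 1) = 1/8 ≈ 0.125.
R = 145 + 0.125 × (120 − 145) = 141.875 → 142
G = 183 + 0.125 × (224 − 183) = 188.125 → 188
B = 121 + 0.125 × (180 − 121) = 128.375 → 128

(142, 188, 128)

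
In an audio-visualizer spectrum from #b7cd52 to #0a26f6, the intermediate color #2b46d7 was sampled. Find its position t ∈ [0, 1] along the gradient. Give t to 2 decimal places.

Invert the lerp on the R channel (largest span, 173): t = (43 − 183) / (10 − 183) = -140/-173 = 0.80925.
Check on G: (70 − 205)/(38 − 205) = 0.8084 ✓

0.81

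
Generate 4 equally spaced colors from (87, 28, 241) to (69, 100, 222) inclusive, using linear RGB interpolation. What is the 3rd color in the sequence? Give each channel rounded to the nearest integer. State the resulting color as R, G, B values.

(75, 76, 228)

With 4 swatches and endpoints inclusive, swatch 3 sits at t = (3 − 1)/(4 − 1) = 2/3 ≈ 0.6667.
R = 87 + 0.6667 × (69 − 87) = 74.999 → 75
G = 28 + 0.6667 × (100 − 28) = 76.002 → 76
B = 241 + 0.6667 × (222 − 241) = 228.333 → 228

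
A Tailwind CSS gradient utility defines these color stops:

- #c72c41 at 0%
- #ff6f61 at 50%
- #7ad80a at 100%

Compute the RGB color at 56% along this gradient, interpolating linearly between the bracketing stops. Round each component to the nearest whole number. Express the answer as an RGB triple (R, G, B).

(239, 124, 87)

56% lies between the 50% and 100% stops, so the local fraction is t = (56 − 50)/(100 − 50) = 6/50 ≈ 0.12.
#ff6f61 → (255, 111, 97); #7ad80a → (122, 216, 10).
R = 255 + 0.12 × (122 − 255) = 239.04 → 239
G = 111 + 0.12 × (216 − 111) = 123.6 → 124
B = 97 + 0.12 × (10 − 97) = 86.56 → 87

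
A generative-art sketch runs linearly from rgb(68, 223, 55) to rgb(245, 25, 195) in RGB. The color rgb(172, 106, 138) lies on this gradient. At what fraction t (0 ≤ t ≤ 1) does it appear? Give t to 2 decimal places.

0.59

Invert the lerp on the G channel (largest span, 198): t = (106 − 223) / (25 − 223) = -117/-198 = 0.59091.
Check on R: (172 − 68)/(245 − 68) = 0.5876 ✓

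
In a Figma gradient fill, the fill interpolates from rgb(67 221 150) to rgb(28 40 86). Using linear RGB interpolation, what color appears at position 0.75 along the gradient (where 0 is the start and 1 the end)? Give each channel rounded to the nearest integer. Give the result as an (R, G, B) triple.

(38, 85, 102)

R = 67 + 0.75 × (28 − 67) = 67 + 0.75 × -39 = 37.75 → 38
G = 221 + 0.75 × (40 − 221) = 221 + 0.75 × -181 = 85.25 → 85
B = 150 + 0.75 × (86 − 150) = 150 + 0.75 × -64 = 102 → 102
So the blended color is (38, 85, 102), about #265566.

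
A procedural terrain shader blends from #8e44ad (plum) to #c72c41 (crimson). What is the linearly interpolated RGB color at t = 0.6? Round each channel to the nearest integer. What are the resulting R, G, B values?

(176, 54, 108)

#8e44ad → (142, 68, 173); #c72c41 → (199, 44, 65).
R = 142 + 0.6 × (199 − 142) = 142 + 0.6 × 57 = 176.2 → 176
G = 68 + 0.6 × (44 − 68) = 68 + 0.6 × -24 = 53.6 → 54
B = 173 + 0.6 × (65 − 173) = 173 + 0.6 × -108 = 108.2 → 108
So the blended color is (176, 54, 108), about #b0366c.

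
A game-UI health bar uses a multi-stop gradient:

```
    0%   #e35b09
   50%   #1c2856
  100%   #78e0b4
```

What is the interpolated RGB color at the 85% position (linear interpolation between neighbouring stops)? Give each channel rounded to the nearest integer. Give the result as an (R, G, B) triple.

(92, 169, 152)

85% lies between the 50% and 100% stops, so the local fraction is t = (85 − 50)/(100 − 50) = 35/50 ≈ 0.7.
#1c2856 → (28, 40, 86); #78e0b4 → (120, 224, 180).
R = 28 + 0.7 × (120 − 28) = 92.4 → 92
G = 40 + 0.7 × (224 − 40) = 168.8 → 169
B = 86 + 0.7 × (180 − 86) = 151.8 → 152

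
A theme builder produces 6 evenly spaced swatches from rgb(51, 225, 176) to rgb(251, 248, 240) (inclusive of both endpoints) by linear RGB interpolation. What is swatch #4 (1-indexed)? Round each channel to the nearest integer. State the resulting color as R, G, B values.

With 6 swatches and endpoints inclusive, swatch 4 sits at t = (4 − 1)/(6 − 1) = 3/5 ≈ 0.6.
R = 51 + 0.6 × (251 − 51) = 171 → 171
G = 225 + 0.6 × (248 − 225) = 238.8 → 239
B = 176 + 0.6 × (240 − 176) = 214.4 → 214

(171, 239, 214)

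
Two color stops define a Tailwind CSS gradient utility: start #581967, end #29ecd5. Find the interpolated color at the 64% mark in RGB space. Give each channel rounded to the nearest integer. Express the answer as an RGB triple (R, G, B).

(58, 160, 173)

#581967 → (88, 25, 103); #29ecd5 → (41, 236, 213).
64% corresponds to t = 0.64.
R = 88 + 0.64 × (41 − 88) = 88 + 0.64 × -47 = 57.92 → 58
G = 25 + 0.64 × (236 − 25) = 25 + 0.64 × 211 = 160.04 → 160
B = 103 + 0.64 × (213 − 103) = 103 + 0.64 × 110 = 173.4 → 173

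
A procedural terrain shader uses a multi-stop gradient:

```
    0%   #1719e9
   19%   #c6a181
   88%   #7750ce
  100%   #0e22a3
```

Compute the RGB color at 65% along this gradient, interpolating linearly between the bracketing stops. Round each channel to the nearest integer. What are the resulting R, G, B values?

65% lies between the 19% and 88% stops, so the local fraction is t = (65 − 19)/(88 − 19) = 46/69 ≈ 0.6667.
#c6a181 → (198, 161, 129); #7750ce → (119, 80, 206).
R = 198 + 0.6667 × (119 − 198) = 145.331 → 145
G = 161 + 0.6667 × (80 − 161) = 106.997 → 107
B = 129 + 0.6667 × (206 − 129) = 180.336 → 180

(145, 107, 180)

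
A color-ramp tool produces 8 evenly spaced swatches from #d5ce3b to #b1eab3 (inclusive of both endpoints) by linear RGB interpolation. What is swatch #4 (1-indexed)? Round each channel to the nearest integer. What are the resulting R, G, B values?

With 8 swatches and endpoints inclusive, swatch 4 sits at t = (4 − 1)/(8 − 1) = 3/7 ≈ 0.4286.
#d5ce3b → (213, 206, 59); #b1eab3 → (177, 234, 179).
R = 213 + 0.4286 × (177 − 213) = 197.57 → 198
G = 206 + 0.4286 × (234 − 206) = 218.001 → 218
B = 59 + 0.4286 × (179 − 59) = 110.432 → 110

(198, 218, 110)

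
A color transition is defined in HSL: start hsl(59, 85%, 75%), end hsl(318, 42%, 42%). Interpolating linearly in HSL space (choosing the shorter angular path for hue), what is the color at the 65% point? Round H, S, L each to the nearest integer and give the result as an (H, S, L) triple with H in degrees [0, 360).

(353, 57, 54)

Hue: 318 − 59 = 259°, but |259| > 180 so the shorter arc goes the other way: Δh = 259 − 360 = -101°.
H = 59 + 0.65 × (-101) = -6.65 → -7 → -7 mod 360 = 353°
S = 85 + 0.65 × (42 − 85) = 57.05 → 57%
L = 75 + 0.65 × (42 − 75) = 53.55 → 54%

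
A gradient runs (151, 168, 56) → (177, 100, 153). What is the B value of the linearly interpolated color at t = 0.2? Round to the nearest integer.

B = 56 + 0.2 × (153 − 56) = 75.4 → 75

75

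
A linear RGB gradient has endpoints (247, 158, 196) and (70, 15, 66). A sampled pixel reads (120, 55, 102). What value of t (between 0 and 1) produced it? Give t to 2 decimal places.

0.72

Invert the lerp on the R channel (largest span, 177): t = (120 − 247) / (70 − 247) = -127/-177 = 0.71751.
Check on G: (55 − 158)/(15 − 158) = 0.7203 ✓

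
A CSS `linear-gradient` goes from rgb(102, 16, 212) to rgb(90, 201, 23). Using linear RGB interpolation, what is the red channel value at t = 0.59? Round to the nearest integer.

95

R = 102 + 0.59 × (90 − 102) = 94.92 → 95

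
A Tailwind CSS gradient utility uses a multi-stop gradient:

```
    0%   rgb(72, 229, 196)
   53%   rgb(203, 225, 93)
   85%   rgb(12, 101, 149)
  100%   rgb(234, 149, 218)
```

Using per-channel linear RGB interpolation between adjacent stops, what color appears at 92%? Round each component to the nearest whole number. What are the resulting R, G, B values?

(116, 123, 181)

92% lies between the 85% and 100% stops, so the local fraction is t = (92 − 85)/(100 − 85) = 7/15 ≈ 0.4667.
R = 12 + 0.4667 × (234 − 12) = 115.607 → 116
G = 101 + 0.4667 × (149 − 101) = 123.402 → 123
B = 149 + 0.4667 × (218 − 149) = 181.202 → 181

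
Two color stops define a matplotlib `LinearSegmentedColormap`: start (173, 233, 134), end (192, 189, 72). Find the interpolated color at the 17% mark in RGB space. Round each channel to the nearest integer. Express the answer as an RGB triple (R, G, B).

17% corresponds to t = 0.17.
R = 173 + 0.17 × (192 − 173) = 173 + 0.17 × 19 = 176.23 → 176
G = 233 + 0.17 × (189 − 233) = 233 + 0.17 × -44 = 225.52 → 226
B = 134 + 0.17 × (72 − 134) = 134 + 0.17 × -62 = 123.46 → 123

(176, 226, 123)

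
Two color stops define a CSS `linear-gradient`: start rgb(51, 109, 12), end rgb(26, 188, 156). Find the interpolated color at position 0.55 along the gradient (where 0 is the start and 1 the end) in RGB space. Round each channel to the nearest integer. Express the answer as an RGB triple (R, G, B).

R = 51 + 0.55 × (26 − 51) = 51 + 0.55 × -25 = 37.25 → 37
G = 109 + 0.55 × (188 − 109) = 109 + 0.55 × 79 = 152.45 → 152
B = 12 + 0.55 × (156 − 12) = 12 + 0.55 × 144 = 91.2 → 91
So the blended color is (37, 152, 91), about #25985b.

(37, 152, 91)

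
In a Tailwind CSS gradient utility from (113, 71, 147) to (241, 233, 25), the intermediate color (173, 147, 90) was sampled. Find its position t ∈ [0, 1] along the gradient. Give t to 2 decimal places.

Invert the lerp on the G channel (largest span, 162): t = (147 − 71) / (233 − 71) = 76/162 = 0.46914.
Check on R: (173 − 113)/(241 − 113) = 0.4688 ✓

0.47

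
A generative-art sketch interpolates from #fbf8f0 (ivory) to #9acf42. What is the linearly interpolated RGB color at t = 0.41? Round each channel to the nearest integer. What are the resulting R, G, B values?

#fbf8f0 → (251, 248, 240); #9acf42 → (154, 207, 66).
R = 251 + 0.41 × (154 − 251) = 251 + 0.41 × -97 = 211.23 → 211
G = 248 + 0.41 × (207 − 248) = 248 + 0.41 × -41 = 231.19 → 231
B = 240 + 0.41 × (66 − 240) = 240 + 0.41 × -174 = 168.66 → 169

(211, 231, 169)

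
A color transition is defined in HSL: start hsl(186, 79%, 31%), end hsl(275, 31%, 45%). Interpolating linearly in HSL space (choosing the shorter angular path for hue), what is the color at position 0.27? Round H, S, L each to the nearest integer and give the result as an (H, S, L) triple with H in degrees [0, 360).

Hue arc: Δh = 275 − 186 = 89° (|Δh| ≤ 180, already the shorter path).
H = 186 + 0.27 × (89) = 210.03 → 210°
S = 79 + 0.27 × (31 − 79) = 66.04 → 66%
L = 31 + 0.27 × (45 − 31) = 34.78 → 35%

(210, 66, 35)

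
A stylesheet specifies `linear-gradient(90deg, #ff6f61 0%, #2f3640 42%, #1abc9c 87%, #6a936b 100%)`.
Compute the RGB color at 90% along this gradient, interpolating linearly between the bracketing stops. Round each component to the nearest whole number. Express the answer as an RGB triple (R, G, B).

90% lies between the 87% and 100% stops, so the local fraction is t = (90 − 87)/(100 − 87) = 3/13 ≈ 0.2308.
#1abc9c → (26, 188, 156); #6a936b → (106, 147, 107).
R = 26 + 0.2308 × (106 − 26) = 44.464 → 44
G = 188 + 0.2308 × (147 − 188) = 178.537 → 179
B = 156 + 0.2308 × (107 − 156) = 144.691 → 145

(44, 179, 145)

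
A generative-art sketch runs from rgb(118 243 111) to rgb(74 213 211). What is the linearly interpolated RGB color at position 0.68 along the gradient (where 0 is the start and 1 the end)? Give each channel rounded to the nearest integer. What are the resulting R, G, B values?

R = 118 + 0.68 × (74 − 118) = 118 + 0.68 × -44 = 88.08 → 88
G = 243 + 0.68 × (213 − 243) = 243 + 0.68 × -30 = 222.6 → 223
B = 111 + 0.68 × (211 − 111) = 111 + 0.68 × 100 = 179 → 179
So the blended color is (88, 223, 179), about #58dfb3.

(88, 223, 179)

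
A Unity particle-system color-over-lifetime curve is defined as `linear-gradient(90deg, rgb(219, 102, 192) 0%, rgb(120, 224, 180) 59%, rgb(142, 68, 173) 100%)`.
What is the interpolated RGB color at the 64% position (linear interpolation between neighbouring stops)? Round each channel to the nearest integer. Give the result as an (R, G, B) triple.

64% lies between the 59% and 100% stops, so the local fraction is t = (64 − 59)/(100 − 59) = 5/41 ≈ 0.122.
R = 120 + 0.122 × (142 − 120) = 122.684 → 123
G = 224 + 0.122 × (68 − 224) = 204.968 → 205
B = 180 + 0.122 × (173 − 180) = 179.146 → 179

(123, 205, 179)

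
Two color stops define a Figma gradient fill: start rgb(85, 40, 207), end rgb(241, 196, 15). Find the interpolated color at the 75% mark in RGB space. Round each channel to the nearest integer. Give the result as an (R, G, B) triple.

75% corresponds to t = 0.75.
R = 85 + 0.75 × (241 − 85) = 85 + 0.75 × 156 = 202 → 202
G = 40 + 0.75 × (196 − 40) = 40 + 0.75 × 156 = 157 → 157
B = 207 + 0.75 × (15 − 207) = 207 + 0.75 × -192 = 63 → 63
So the blended color is (202, 157, 63), about #ca9d3f.

(202, 157, 63)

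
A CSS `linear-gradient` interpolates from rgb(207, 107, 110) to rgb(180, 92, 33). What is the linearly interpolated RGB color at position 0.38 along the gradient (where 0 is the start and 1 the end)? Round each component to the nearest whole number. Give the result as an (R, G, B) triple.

R = 207 + 0.38 × (180 − 207) = 207 + 0.38 × -27 = 196.74 → 197
G = 107 + 0.38 × (92 − 107) = 107 + 0.38 × -15 = 101.3 → 101
B = 110 + 0.38 × (33 − 110) = 110 + 0.38 × -77 = 80.74 → 81

(197, 101, 81)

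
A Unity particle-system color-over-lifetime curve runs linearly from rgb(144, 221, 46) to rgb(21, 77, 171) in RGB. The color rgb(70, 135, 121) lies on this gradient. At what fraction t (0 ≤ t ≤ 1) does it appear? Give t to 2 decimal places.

Invert the lerp on the G channel (largest span, 144): t = (135 − 221) / (77 − 221) = -86/-144 = 0.59722.
Check on R: (70 − 144)/(21 − 144) = 0.6016 ✓

0.60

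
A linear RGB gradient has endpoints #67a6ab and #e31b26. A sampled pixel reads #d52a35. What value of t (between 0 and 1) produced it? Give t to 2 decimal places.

0.89

Invert the lerp on the G channel (largest span, 139): t = (42 − 166) / (27 − 166) = -124/-139 = 0.89209.
Check on R: (213 − 103)/(227 − 103) = 0.8871 ✓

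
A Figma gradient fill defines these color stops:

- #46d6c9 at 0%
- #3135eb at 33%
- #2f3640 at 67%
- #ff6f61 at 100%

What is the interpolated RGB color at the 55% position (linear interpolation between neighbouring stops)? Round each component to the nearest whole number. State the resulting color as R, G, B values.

(48, 54, 124)

55% lies between the 33% and 67% stops, so the local fraction is t = (55 − 33)/(67 − 33) = 22/34 ≈ 0.6471.
#3135eb → (49, 53, 235); #2f3640 → (47, 54, 64).
R = 49 + 0.6471 × (47 − 49) = 47.706 → 48
G = 53 + 0.6471 × (54 − 53) = 53.647 → 54
B = 235 + 0.6471 × (64 − 235) = 124.346 → 124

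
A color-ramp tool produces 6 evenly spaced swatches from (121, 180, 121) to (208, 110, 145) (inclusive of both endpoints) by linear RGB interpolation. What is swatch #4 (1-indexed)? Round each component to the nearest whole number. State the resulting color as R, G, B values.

(173, 138, 135)

With 6 swatches and endpoints inclusive, swatch 4 sits at t = (4 − 1)/(6 − 1) = 3/5 ≈ 0.6.
R = 121 + 0.6 × (208 − 121) = 173.2 → 173
G = 180 + 0.6 × (110 − 180) = 138 → 138
B = 121 + 0.6 × (145 − 121) = 135.4 → 135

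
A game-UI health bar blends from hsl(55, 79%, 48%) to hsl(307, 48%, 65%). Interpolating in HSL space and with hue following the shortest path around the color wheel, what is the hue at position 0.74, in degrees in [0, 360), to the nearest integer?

335

Hue: 307 − 55 = 252°, but |252| > 180 so the shorter arc goes the other way: Δh = 252 − 360 = -108°.
H = 55 + 0.74 × (-108) = -24.92 → -25 → -25 mod 360 = 335°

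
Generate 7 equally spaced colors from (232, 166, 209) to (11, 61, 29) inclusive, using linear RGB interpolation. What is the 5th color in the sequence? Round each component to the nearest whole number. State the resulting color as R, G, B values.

With 7 swatches and endpoints inclusive, swatch 5 sits at t = (5 − 1)/(7 − 1) = 4/6 ≈ 0.6667.
R = 232 + 0.6667 × (11 − 232) = 84.659 → 85
G = 166 + 0.6667 × (61 − 166) = 95.996 → 96
B = 209 + 0.6667 × (29 − 209) = 88.994 → 89

(85, 96, 89)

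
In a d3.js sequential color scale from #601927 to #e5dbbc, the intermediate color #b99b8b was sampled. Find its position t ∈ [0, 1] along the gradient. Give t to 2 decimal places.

Invert the lerp on the G channel (largest span, 194): t = (155 − 25) / (219 − 25) = 130/194 = 0.6701.
Check on R: (185 − 96)/(229 − 96) = 0.6692 ✓

0.67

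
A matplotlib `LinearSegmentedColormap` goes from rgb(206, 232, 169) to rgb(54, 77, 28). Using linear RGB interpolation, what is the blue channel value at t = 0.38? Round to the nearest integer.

B = 169 + 0.38 × (28 − 169) = 115.42 → 115

115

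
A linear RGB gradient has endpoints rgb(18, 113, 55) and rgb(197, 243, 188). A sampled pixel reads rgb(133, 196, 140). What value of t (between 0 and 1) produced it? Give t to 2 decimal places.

0.64

Invert the lerp on the R channel (largest span, 179): t = (133 − 18) / (197 − 18) = 115/179 = 0.64246.
Check on G: (196 − 113)/(243 − 113) = 0.6385 ✓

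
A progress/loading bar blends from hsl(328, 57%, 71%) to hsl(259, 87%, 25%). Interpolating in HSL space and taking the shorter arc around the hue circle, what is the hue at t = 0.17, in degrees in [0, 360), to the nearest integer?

Hue arc: Δh = 259 − 328 = -69° (|Δh| ≤ 180, already the shorter path).
H = 328 + 0.17 × (-69) = 316.27 → 316°

316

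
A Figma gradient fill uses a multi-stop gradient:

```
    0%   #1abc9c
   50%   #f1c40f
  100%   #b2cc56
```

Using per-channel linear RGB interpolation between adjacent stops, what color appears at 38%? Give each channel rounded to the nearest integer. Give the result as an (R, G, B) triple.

(189, 194, 49)

38% lies between the 0% and 50% stops, so the local fraction is t = (38 − 0)/(50 − 0) = 38/50 ≈ 0.76.
#1abc9c → (26, 188, 156); #f1c40f → (241, 196, 15).
R = 26 + 0.76 × (241 − 26) = 189.4 → 189
G = 188 + 0.76 × (196 − 188) = 194.08 → 194
B = 156 + 0.76 × (15 − 156) = 48.84 → 49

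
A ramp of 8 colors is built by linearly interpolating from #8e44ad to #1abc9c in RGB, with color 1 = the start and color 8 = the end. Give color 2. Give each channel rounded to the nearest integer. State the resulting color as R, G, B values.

(125, 85, 171)

With 8 swatches and endpoints inclusive, swatch 2 sits at t = (2 − 1)/(8 − 1) = 1/7 ≈ 0.1429.
#8e44ad → (142, 68, 173); #1abc9c → (26, 188, 156).
R = 142 + 0.1429 × (26 − 142) = 125.424 → 125
G = 68 + 0.1429 × (188 − 68) = 85.148 → 85
B = 173 + 0.1429 × (156 − 173) = 170.571 → 171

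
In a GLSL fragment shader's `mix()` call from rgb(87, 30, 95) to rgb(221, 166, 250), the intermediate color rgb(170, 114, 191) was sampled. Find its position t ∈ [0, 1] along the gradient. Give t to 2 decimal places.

0.62

Invert the lerp on the B channel (largest span, 155): t = (191 − 95) / (250 − 95) = 96/155 = 0.61935.
Check on R: (170 − 87)/(221 − 87) = 0.6194 ✓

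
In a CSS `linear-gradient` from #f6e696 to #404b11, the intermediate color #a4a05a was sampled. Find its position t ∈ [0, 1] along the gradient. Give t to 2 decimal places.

0.45

Invert the lerp on the R channel (largest span, 182): t = (164 − 246) / (64 − 246) = -82/-182 = 0.45055.
Check on G: (160 − 230)/(75 − 230) = 0.4516 ✓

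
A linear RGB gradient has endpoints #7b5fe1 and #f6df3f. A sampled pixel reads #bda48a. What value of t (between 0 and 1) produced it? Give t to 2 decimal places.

0.54

Invert the lerp on the B channel (largest span, 162): t = (138 − 225) / (63 − 225) = -87/-162 = 0.53704.
Check on R: (189 − 123)/(246 − 123) = 0.5366 ✓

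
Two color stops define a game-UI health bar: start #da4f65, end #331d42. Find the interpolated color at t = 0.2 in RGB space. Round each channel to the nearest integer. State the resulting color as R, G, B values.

#da4f65 → (218, 79, 101); #331d42 → (51, 29, 66).
R = 218 + 0.2 × (51 − 218) = 218 + 0.2 × -167 = 184.6 → 185
G = 79 + 0.2 × (29 − 79) = 79 + 0.2 × -50 = 69 → 69
B = 101 + 0.2 × (66 − 101) = 101 + 0.2 × -35 = 94 → 94
So the blended color is (185, 69, 94), about #b9455e.

(185, 69, 94)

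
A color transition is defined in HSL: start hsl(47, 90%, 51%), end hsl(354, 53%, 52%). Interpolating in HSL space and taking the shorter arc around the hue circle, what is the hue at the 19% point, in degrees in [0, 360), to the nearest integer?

37

Hue: 354 − 47 = 307°, but |307| > 180 so the shorter arc goes the other way: Δh = 307 − 360 = -53°.
H = 47 + 0.19 × (-53) = 36.93 → 37°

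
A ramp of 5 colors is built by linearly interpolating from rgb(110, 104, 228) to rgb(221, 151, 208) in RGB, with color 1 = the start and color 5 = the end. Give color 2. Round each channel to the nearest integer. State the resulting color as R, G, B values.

(138, 116, 223)

With 5 swatches and endpoints inclusive, swatch 2 sits at t = (2 − 1)/(5 − 1) = 1/4 ≈ 0.25.
R = 110 + 0.25 × (221 − 110) = 137.75 → 138
G = 104 + 0.25 × (151 − 104) = 115.75 → 116
B = 228 + 0.25 × (208 − 228) = 223 → 223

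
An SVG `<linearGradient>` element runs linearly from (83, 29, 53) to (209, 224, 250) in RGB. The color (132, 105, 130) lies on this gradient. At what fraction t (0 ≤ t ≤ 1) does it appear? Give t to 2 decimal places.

Invert the lerp on the B channel (largest span, 197): t = (130 − 53) / (250 − 53) = 77/197 = 0.39086.
Check on R: (132 − 83)/(209 − 83) = 0.3889 ✓

0.39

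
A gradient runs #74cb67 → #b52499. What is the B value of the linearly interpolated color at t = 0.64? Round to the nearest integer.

B₁ = 103 (from #74cb67), B₂ = 153 (from #b52499).
B = 103 + 0.64 × (153 − 103) = 135 → 135

135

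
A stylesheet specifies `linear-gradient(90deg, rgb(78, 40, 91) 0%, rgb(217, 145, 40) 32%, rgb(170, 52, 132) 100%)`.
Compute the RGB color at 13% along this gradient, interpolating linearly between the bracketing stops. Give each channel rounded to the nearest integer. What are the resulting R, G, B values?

(134, 83, 70)

13% lies between the 0% and 32% stops, so the local fraction is t = (13 − 0)/(32 − 0) = 13/32 ≈ 0.4062.
R = 78 + 0.4062 × (217 − 78) = 134.462 → 134
G = 40 + 0.4062 × (145 − 40) = 82.651 → 83
B = 91 + 0.4062 × (40 − 91) = 70.284 → 70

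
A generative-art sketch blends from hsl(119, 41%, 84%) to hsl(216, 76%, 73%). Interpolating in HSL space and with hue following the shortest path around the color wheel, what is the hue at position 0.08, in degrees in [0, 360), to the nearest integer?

127

Hue arc: Δh = 216 − 119 = 97° (|Δh| ≤ 180, already the shorter path).
H = 119 + 0.08 × (97) = 126.76 → 127°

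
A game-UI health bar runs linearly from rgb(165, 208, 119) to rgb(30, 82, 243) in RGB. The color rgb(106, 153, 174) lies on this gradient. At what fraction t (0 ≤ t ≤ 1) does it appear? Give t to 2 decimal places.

0.44

Invert the lerp on the R channel (largest span, 135): t = (106 − 165) / (30 − 165) = -59/-135 = 0.43704.
Check on G: (153 − 208)/(82 − 208) = 0.4365 ✓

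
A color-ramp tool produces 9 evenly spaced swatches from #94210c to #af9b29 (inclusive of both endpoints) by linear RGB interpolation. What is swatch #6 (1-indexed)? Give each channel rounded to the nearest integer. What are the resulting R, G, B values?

(165, 109, 30)

With 9 swatches and endpoints inclusive, swatch 6 sits at t = (6 − 1)/(9 − 1) = 5/8 ≈ 0.625.
#94210c → (148, 33, 12); #af9b29 → (175, 155, 41).
R = 148 + 0.625 × (175 − 148) = 164.875 → 165
G = 33 + 0.625 × (155 − 33) = 109.25 → 109
B = 12 + 0.625 × (41 − 12) = 30.125 → 30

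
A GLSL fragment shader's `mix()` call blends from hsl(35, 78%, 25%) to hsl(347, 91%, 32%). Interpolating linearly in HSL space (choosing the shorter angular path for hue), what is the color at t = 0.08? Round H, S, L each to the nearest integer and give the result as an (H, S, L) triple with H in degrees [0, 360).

(31, 79, 26)

Hue: 347 − 35 = 312°, but |312| > 180 so the shorter arc goes the other way: Δh = 312 − 360 = -48°.
H = 35 + 0.08 × (-48) = 31.16 → 31°
S = 78 + 0.08 × (91 − 78) = 79.04 → 79%
L = 25 + 0.08 × (32 − 25) = 25.56 → 26%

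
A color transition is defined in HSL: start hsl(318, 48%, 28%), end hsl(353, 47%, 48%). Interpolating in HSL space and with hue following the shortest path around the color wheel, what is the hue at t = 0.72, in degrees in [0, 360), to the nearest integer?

Hue arc: Δh = 353 − 318 = 35° (|Δh| ≤ 180, already the shorter path).
H = 318 + 0.72 × (35) = 343.2 → 343°

343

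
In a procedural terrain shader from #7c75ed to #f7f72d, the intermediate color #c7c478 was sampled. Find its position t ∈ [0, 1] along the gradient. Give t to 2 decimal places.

0.61

Invert the lerp on the B channel (largest span, 192): t = (120 − 237) / (45 − 237) = -117/-192 = 0.60938.
Check on R: (199 − 124)/(247 − 124) = 0.6098 ✓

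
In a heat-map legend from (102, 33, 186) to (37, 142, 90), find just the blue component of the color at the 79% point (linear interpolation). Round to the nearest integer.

110

B = 186 + 0.79 × (90 − 186) = 110.16 → 110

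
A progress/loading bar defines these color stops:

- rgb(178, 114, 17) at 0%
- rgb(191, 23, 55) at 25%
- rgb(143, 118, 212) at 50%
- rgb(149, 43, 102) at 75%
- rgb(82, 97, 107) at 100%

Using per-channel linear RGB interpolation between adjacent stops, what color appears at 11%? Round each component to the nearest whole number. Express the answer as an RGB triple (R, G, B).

(184, 74, 34)

11% lies between the 0% and 25% stops, so the local fraction is t = (11 − 0)/(25 − 0) = 11/25 ≈ 0.44.
R = 178 + 0.44 × (191 − 178) = 183.72 → 184
G = 114 + 0.44 × (23 − 114) = 73.96 → 74
B = 17 + 0.44 × (55 − 17) = 33.72 → 34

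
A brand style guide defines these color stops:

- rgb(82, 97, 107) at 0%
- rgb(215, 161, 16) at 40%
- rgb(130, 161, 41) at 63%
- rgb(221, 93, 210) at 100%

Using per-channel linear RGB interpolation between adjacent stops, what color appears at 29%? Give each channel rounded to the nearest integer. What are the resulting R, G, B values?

(178, 143, 41)

29% lies between the 0% and 40% stops, so the local fraction is t = (29 − 0)/(40 − 0) = 29/40 ≈ 0.725.
R = 82 + 0.725 × (215 − 82) = 178.425 → 178
G = 97 + 0.725 × (161 − 97) = 143.4 → 143
B = 107 + 0.725 × (16 − 107) = 41.025 → 41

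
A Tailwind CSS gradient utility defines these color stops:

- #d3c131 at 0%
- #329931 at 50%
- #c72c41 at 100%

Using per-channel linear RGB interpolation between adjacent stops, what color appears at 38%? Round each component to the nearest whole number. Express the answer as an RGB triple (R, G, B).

(89, 163, 49)

38% lies between the 0% and 50% stops, so the local fraction is t = (38 − 0)/(50 − 0) = 38/50 ≈ 0.76.
#d3c131 → (211, 193, 49); #329931 → (50, 153, 49).
R = 211 + 0.76 × (50 − 211) = 88.64 → 89
G = 193 + 0.76 × (153 − 193) = 162.6 → 163
B = 49 + 0.76 × (49 − 49) = 49 → 49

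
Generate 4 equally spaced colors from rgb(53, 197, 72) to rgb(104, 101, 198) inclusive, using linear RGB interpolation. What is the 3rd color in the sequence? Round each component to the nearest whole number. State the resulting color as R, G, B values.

(87, 133, 156)

With 4 swatches and endpoints inclusive, swatch 3 sits at t = (3 − 1)/(4 − 1) = 2/3 ≈ 0.6667.
R = 53 + 0.6667 × (104 − 53) = 87.002 → 87
G = 197 + 0.6667 × (101 − 197) = 132.997 → 133
B = 72 + 0.6667 × (198 − 72) = 156.004 → 156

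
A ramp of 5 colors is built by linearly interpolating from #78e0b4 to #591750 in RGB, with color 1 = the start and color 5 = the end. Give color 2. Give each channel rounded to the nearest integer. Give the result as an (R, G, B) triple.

(112, 174, 155)

With 5 swatches and endpoints inclusive, swatch 2 sits at t = (2 − 1)/(5 − 1) = 1/4 ≈ 0.25.
#78e0b4 → (120, 224, 180); #591750 → (89, 23, 80).
R = 120 + 0.25 × (89 − 120) = 112.25 → 112
G = 224 + 0.25 × (23 − 224) = 173.75 → 174
B = 180 + 0.25 × (80 − 180) = 155 → 155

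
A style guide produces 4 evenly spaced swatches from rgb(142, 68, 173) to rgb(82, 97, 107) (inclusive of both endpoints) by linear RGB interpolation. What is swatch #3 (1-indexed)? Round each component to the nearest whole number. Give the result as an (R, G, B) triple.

With 4 swatches and endpoints inclusive, swatch 3 sits at t = (3 − 1)/(4 − 1) = 2/3 ≈ 0.6667.
R = 142 + 0.6667 × (82 − 142) = 101.998 → 102
G = 68 + 0.6667 × (97 − 68) = 87.334 → 87
B = 173 + 0.6667 × (107 − 173) = 128.998 → 129

(102, 87, 129)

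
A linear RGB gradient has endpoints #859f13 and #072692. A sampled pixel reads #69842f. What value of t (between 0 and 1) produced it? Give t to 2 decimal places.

Invert the lerp on the B channel (largest span, 127): t = (47 − 19) / (146 − 19) = 28/127 = 0.22047.
Check on R: (105 − 133)/(7 − 133) = 0.2222 ✓

0.22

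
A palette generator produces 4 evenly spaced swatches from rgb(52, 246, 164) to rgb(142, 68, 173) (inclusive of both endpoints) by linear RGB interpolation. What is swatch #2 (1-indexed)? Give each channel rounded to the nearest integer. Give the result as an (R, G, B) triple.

(82, 187, 167)

With 4 swatches and endpoints inclusive, swatch 2 sits at t = (2 − 1)/(4 − 1) = 1/3 ≈ 0.3333.
R = 52 + 0.3333 × (142 − 52) = 81.997 → 82
G = 246 + 0.3333 × (68 − 246) = 186.673 → 187
B = 164 + 0.3333 × (173 − 164) = 167 → 167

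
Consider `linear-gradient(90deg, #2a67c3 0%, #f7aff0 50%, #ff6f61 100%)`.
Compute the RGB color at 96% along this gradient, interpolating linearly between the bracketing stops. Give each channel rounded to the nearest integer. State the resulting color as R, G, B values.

96% lies between the 50% and 100% stops, so the local fraction is t = (96 − 50)/(100 − 50) = 46/50 ≈ 0.92.
#f7aff0 → (247, 175, 240); #ff6f61 → (255, 111, 97).
R = 247 + 0.92 × (255 − 247) = 254.36 → 254
G = 175 + 0.92 × (111 − 175) = 116.12 → 116
B = 240 + 0.92 × (97 − 240) = 108.44 → 108

(254, 116, 108)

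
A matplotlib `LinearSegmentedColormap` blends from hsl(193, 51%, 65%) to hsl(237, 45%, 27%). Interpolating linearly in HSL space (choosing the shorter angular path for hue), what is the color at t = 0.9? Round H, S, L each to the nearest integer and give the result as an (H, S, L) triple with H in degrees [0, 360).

Hue arc: Δh = 237 − 193 = 44° (|Δh| ≤ 180, already the shorter path).
H = 193 + 0.9 × (44) = 232.6 → 233°
S = 51 + 0.9 × (45 − 51) = 45.6 → 46%
L = 65 + 0.9 × (27 − 65) = 30.8 → 31%

(233, 46, 31)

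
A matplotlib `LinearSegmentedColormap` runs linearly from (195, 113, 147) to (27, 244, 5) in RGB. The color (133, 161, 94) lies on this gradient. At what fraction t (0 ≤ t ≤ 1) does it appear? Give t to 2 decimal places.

Invert the lerp on the R channel (largest span, 168): t = (133 − 195) / (27 − 195) = -62/-168 = 0.36905.
Check on G: (161 − 113)/(244 − 113) = 0.3664 ✓

0.37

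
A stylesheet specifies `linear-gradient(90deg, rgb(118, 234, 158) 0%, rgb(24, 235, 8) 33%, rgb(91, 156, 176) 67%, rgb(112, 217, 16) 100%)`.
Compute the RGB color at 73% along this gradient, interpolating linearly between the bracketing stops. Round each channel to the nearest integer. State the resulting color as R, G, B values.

(95, 167, 147)

73% lies between the 67% and 100% stops, so the local fraction is t = (73 − 67)/(100 − 67) = 6/33 ≈ 0.1818.
R = 91 + 0.1818 × (112 − 91) = 94.818 → 95
G = 156 + 0.1818 × (217 − 156) = 167.09 → 167
B = 176 + 0.1818 × (16 − 176) = 146.912 → 147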